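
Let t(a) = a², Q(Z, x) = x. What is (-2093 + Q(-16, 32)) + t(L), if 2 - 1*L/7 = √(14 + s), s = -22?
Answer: -2257 - 392*I*√2 ≈ -2257.0 - 554.37*I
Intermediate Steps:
L = 14 - 14*I*√2 (L = 14 - 7*√(14 - 22) = 14 - 14*I*√2 ≈ 14.0 - 19.799*I)
(-2093 + Q(-16, 32)) + t(L) = (-2093 + 32) + (14 - 14*I*√2)² = -2061 + (14 - 14*I*√2)²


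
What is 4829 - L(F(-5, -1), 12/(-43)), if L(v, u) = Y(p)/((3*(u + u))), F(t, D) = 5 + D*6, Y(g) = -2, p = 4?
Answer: 173801/36 ≈ 4827.8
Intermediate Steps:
F(t, D) = 5 + 6*D
L(v, u) = -1/(3*u) (L(v, u) = -2*1/(3*(u + u)) = -2*1/(6*u) = -1/(3*u))
4829 - L(F(-5, -1), 12/(-43)) = 4829 - (-1)/(3*(12/(-43))) = 4829 - (-1)/(3*(12*(-1/43))) = 4829 - (-1)/(3*(-12/43)) = 4829 - (-1)*(-43)/(3*12) = 4829 - 1*43/36 = 4829 - 43/36 = 173801/36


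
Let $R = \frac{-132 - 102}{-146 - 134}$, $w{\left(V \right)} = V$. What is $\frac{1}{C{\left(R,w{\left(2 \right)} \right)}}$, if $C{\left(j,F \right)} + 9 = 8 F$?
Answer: $\frac{1}{7} \approx 0.14286$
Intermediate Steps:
$R = \frac{117}{140}$ ($R = - \frac{234}{-280} = \left(-234\right) \left(- \frac{1}{280}\right) = \frac{117}{140} \approx 0.83571$)
$C{\left(j,F \right)} = -9 + 8 F$
$\frac{1}{C{\left(R,w{\left(2 \right)} \right)}} = \frac{1}{-9 + 8 \cdot 2} = \frac{1}{-9 + 16} = \frac{1}{7}$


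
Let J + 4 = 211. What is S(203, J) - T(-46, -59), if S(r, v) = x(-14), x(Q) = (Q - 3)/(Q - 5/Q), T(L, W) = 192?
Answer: -36434/191 ≈ -190.75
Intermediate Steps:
J = 207 (J = -4 + 211 = 207)
x(Q) = (-3 + Q)/(Q - 5/Q)
S(r, v) = 238/191 (S(r, v) = -14*(-3 - 14)/(-5 + (-14)**2) = -14*(-17)/(-5 + 196) = -14*(-17)/191 = -14*1/191*(-17) = 238/191)
S(203, J) - T(-46, -59) = 238/191 - 1*192 = 238/191 - 192 = -36434/191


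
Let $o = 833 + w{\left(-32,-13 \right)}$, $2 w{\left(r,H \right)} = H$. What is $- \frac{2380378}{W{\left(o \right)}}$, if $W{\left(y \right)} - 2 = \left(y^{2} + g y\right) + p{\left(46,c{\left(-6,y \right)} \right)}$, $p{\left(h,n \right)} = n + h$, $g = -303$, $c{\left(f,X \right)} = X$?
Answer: $- \frac{9521512}{1734189} \approx -5.4905$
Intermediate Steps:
$w{\left(r,H \right)} = \frac{H}{2}$
$p{\left(h,n \right)} = h + n$
$o = \frac{1653}{2}$ ($o = 833 + \frac{1}{2} \left(-13\right) = 833 - \frac{13}{2} = \frac{1653}{2} \approx 826.5$)
$W{\left(y \right)} = 48 + y^{2} - 302 y$ ($W{\left(y \right)} = 2 + \left(\left(y^{2} - 303 y\right) + \left(46 + y\right)\right) = 2 + \left(46 + y^{2} - 302 y\right) = 48 + y^{2} - 302 y$)
$- \frac{2380378}{W{\left(o \right)}} = - \frac{2380378}{48 + \left(\frac{1653}{2}\right)^{2} - 249603} = - \frac{2380378}{48 + \frac{2732409}{4} - 249603} = - \frac{2380378}{\frac{1734189}{4}} = \left(-2380378\right) \frac{4}{1734189} = - \frac{9521512}{1734189}$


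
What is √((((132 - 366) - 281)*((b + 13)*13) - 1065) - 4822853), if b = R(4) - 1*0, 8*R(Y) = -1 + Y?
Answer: I*√78615418/4 ≈ 2216.6*I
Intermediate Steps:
R(Y) = -⅛ + Y/8 (R(Y) = (-1 + Y)/8 = -⅛ + Y/8)
b = 3/8 (b = (-⅛ + (⅛)*4) - 1*0 = (-⅛ + ½) + 0 = 3/8 + 0 = 3/8 ≈ 0.37500)
√((((132 - 366) - 281)*((b + 13)*13) - 1065) - 4822853) = √((((132 - 366) - 281)*((3/8 + 13)*13) - 1065) - 4822853) = √(((-234 - 281)*((107/8)*13) - 1065) - 4822853) = √((-515*1391/8 - 1065) - 4822853) = √((-716365/8 - 1065) - 4822853) = √(-724885/8 - 4822853) = √(-39307709/8) = I*√78615418/4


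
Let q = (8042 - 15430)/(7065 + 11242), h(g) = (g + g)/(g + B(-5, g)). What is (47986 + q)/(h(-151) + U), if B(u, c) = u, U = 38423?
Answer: 68520840492/54868733515 ≈ 1.2488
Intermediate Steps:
h(g) = 2*g/(-5 + g) (h(g) = (g + g)/(g - 5) = (2*g)/(-5 + g) = 2*g/(-5 + g))
q = -7388/18307 ≈ -0.40356
(47986 + q)/(h(-151) + U) = (47986 - 7388/18307)/(2*(-151)/(-5 - 151) + 38423) = 878472314/(18307*(2*(-151)/(-156) + 38423)) = 878472314/(18307*(2*(-151)*(-1/156) + 38423)) = 878472314/(18307*(151/78 + 38423)) = 878472314/(18307*(2997145/78)) = (878472314/18307)*(78/2997145) = 68520840492/54868733515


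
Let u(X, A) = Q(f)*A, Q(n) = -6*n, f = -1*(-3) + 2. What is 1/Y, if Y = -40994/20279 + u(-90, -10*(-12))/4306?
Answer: -43660687/124762282 ≈ -0.34995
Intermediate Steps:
f = 5 (f = 3 + 2 = 5)
u(X, A) = -30*A (u(X, A) = (-6*5)*A = -30*A)
Y = -124762282/43660687 (Y = -40994/20279 - (-300)*(-12)/4306 = -40994*1/20279 - 30*120*(1/4306) = -40994/20279 - 3600*1/4306 = -40994/20279 - 1800/2153 = -124762282/43660687 ≈ -2.8575)
1/Y = 1/(-124762282/43660687) = -43660687/124762282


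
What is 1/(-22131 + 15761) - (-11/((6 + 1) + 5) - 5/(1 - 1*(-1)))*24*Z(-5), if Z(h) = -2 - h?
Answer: 1567019/6370 ≈ 246.00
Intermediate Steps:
1/(-22131 + 15761) - (-11/((6 + 1) + 5) - 5/(1 - 1*(-1)))*24*Z(-5) = 1/(-22131 + 15761) - (-11/((6 + 1) + 5) - 5/(1 - 1*(-1)))*24*(-2 - 1*(-5)) = 1/(-6370) - (-11/(7 + 5) - 5/(1 + 1))*24*(-2 + 5) = -1/6370 - (-11/12 - 5/2)*24*3 = -1/6370 - (-41/12*24)*3 = -1/6370 - (-82)*3 = -1/6370 - 1*(-246) = -1/6370 + 246 = 1567019/6370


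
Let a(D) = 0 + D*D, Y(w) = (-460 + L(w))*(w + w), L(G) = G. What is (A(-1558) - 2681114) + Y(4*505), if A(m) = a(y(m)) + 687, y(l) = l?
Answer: 6049337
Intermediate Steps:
Y(w) = 2*w*(-460 + w) (Y(w) = (-460 + w)*(w + w) = (-460 + w)*(2*w) = 2*w*(-460 + w))
a(D) = D**2 (a(D) = 0 + D**2 = D**2)
A(m) = 687 + m**2 (A(m) = m**2 + 687 = 687 + m**2)
(A(-1558) - 2681114) + Y(4*505) = ((687 + (-1558)**2) - 2681114) + 2*(4*505)*(-460 + 4*505) = ((687 + 2427364) - 2681114) + 2*2020*(-460 + 2020) = (2428051 - 2681114) + 2*2020*1560 = -253063 + 6302400 = 6049337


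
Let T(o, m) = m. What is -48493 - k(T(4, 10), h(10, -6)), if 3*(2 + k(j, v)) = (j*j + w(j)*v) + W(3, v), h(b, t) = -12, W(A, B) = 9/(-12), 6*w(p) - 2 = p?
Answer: -582193/12 ≈ -48516.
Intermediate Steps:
w(p) = ⅓ + p/6
W(A, B) = -¾ (W(A, B) = 9*(-1/12) = -¾)
k(j, v) = -9/4 + j²/3 + v*(⅓ + j/6)/3 (k(j, v) = -2 + ((j*j + (⅓ + j/6)*v) - ¾)/3 = -2 + ((j² + v*(⅓ + j/6)) - ¾)/3 = -2 + (-¾ + j² + v*(⅓ + j/6))/3 = -2 + (-¼ + j²/3 + v*(⅓ + j/6)/3) = -9/4 + j²/3 + v*(⅓ + j/6)/3)
-48493 - k(T(4, 10), h(10, -6)) = -48493 - (-9/4 + (⅓)*10² + (1/18)*(-12)*(2 + 10)) = -48493 - (-9/4 + (⅓)*100 + (1/18)*(-12)*12) = -48493 - (-9/4 + 100/3 - 8) = -48493 - 1*277/12 = -48493 - 277/12 = -582193/12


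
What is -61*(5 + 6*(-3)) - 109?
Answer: 684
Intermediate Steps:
-61*(5 + 6*(-3)) - 109 = -61*(5 - 18) - 109 = -61*(-13) - 109 = 793 - 109 = 684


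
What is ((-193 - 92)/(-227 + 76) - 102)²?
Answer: 228523689/22801 ≈ 10023.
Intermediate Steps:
((-193 - 92)/(-227 + 76) - 102)² = (-285/(-151) - 102)² = (-285*(-1/151) - 102)² = (285/151 - 102)² = (-15117/151)² = 228523689/22801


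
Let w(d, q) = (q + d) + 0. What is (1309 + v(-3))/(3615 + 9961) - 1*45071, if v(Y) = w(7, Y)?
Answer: -611882583/13576 ≈ -45071.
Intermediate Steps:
w(d, q) = d + q (w(d, q) = (d + q) + 0 = d + q)
v(Y) = 7 + Y
(1309 + v(-3))/(3615 + 9961) - 1*45071 = (1309 + (7 - 3))/(3615 + 9961) - 1*45071 = (1309 + 4)/13576 - 45071 = 1313*(1/13576) - 45071 = 1313/13576 - 45071 = -611882583/13576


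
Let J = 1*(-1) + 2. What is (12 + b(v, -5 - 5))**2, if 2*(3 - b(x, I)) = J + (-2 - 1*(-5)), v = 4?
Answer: 169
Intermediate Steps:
J = 1 (J = -1 + 2 = 1)
b(x, I) = 1 (b(x, I) = 3 - (1 + (-2 - 1*(-5)))/2 = 3 - (1 + (-2 + 5))/2 = 3 - (1 + 3)/2 = 3 - 1/2*4 = 3 - 2 = 1)
(12 + b(v, -5 - 5))**2 = (12 + 1)**2 = 13**2 = 169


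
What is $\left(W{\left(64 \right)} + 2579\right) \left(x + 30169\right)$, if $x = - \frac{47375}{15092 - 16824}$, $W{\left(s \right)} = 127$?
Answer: $\frac{70762012299}{866} \approx 8.1711 \cdot 10^{7}$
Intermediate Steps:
$x = \frac{47375}{1732}$ ($x = - \frac{47375}{-1732} = \left(-47375\right) \left(- \frac{1}{1732}\right) = \frac{47375}{1732} \approx 27.353$)
$\left(W{\left(64 \right)} + 2579\right) \left(x + 30169\right) = \left(127 + 2579\right) \left(\frac{47375}{1732} + 30169\right) = 2706 \cdot \frac{52300083}{1732} = \frac{70762012299}{866}$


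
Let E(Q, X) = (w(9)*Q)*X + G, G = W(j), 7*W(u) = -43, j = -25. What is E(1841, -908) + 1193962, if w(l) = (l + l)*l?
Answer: -1887268461/7 ≈ -2.6961e+8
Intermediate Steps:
W(u) = -43/7 (W(u) = (⅐)*(-43) = -43/7)
w(l) = 2*l² (w(l) = (2*l)*l = 2*l²)
G = -43/7 ≈ -6.1429
E(Q, X) = -43/7 + 162*Q*X (E(Q, X) = ((2*9²)*Q)*X - 43/7 = ((2*81)*Q)*X - 43/7 = (162*Q)*X - 43/7 = 162*Q*X - 43/7 = -43/7 + 162*Q*X)
E(1841, -908) + 1193962 = (-43/7 + 162*1841*(-908)) + 1193962 = (-43/7 - 270803736) + 1193962 = -1895626195/7 + 1193962 = -1887268461/7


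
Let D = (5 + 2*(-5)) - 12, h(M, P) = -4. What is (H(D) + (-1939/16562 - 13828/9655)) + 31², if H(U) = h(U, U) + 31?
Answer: 22534213757/22843730 ≈ 986.45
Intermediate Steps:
D = -17 (D = (5 - 10) - 12 = -5 - 12 = -17)
H(U) = 27 (H(U) = -4 + 31 = 27)
(H(D) + (-1939/16562 - 13828/9655)) + 31² = (27 + (-1939/16562 - 13828/9655)) + 31² = (27 + (-1939*1/16562 - 13828*1/9655)) + 961 = (27 + (-277/2366 - 13828/9655)) + 961 = (27 - 35391483/22843730) + 961 = 581389227/22843730 + 961 = 22534213757/22843730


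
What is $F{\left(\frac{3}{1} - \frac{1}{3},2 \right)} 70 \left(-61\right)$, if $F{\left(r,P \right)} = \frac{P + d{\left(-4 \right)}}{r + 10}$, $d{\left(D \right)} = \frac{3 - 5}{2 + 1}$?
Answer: $- \frac{8540}{19} \approx -449.47$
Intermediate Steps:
$d{\left(D \right)} = - \frac{2}{3}$
$F{\left(r,P \right)} = \frac{- \frac{2}{3} + P}{10 + r}$ ($F{\left(r,P \right)} = \frac{P - \frac{2}{3}}{r + 10} = \frac{- \frac{2}{3} + P}{10 + r}$)
$F{\left(\frac{3}{1} - \frac{1}{3},2 \right)} 70 \left(-61\right) = \frac{- \frac{2}{3} + 2}{10 + \left(\frac{3}{1} - \frac{1}{3}\right)} 70 \left(-61\right) = \frac{1}{10 + \left(3 \cdot 1 - \frac{1}{3}\right)} \frac{4}{3} \cdot 70 \left(-61\right) = \frac{1}{10 + \left(3 - \frac{1}{3}\right)} \frac{4}{3} \cdot 70 \left(-61\right) = \frac{1}{10 + \frac{8}{3}} \cdot \frac{4}{3} \cdot 70 \left(-61\right) = \frac{1}{\frac{38}{3}} \cdot \frac{4}{3} \cdot 70 \left(-61\right) = \frac{3}{38} \cdot \frac{4}{3} \cdot 70 \left(-61\right) = \frac{2}{19} \cdot 70 \left(-61\right) = \frac{140}{19} \left(-61\right) = - \frac{8540}{19}$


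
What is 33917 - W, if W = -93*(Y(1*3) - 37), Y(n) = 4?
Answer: 30848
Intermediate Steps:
W = 3069 (W = -93*(4 - 37) = -93*(-33) = 3069)
33917 - W = 33917 - 1*3069 = 33917 - 3069 = 30848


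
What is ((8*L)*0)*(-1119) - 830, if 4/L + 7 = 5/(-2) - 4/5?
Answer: -830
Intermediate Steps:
L = -40/103 (L = 4/(-7 + (5/(-2) - 4/5)) = 4/(-7 + (5*(-½) - 4*⅕)) = 4/(-7 + (-5/2 - ⅘)) = 4/(-7 - 33/10) = 4/(-103/10) = 4*(-10/103) = -40/103 ≈ -0.38835)
((8*L)*0)*(-1119) - 830 = ((8*(-40/103))*0)*(-1119) - 830 = -320/103*0*(-1119) - 830 = 0*(-1119) - 830 = 0 - 830 = -830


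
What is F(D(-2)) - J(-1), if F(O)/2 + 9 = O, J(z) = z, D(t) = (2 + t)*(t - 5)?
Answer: -17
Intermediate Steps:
D(t) = (-5 + t)*(2 + t) (D(t) = (2 + t)*(-5 + t) = (-5 + t)*(2 + t))
F(O) = -18 + 2*O
F(D(-2)) - J(-1) = (-18 + 2*(-10 + (-2)**2 - 3*(-2))) - 1*(-1) = (-18 + 2*(-10 + 4 + 6)) + 1 = (-18 + 2*0) + 1 = (-18 + 0) + 1 = -18 + 1 = -17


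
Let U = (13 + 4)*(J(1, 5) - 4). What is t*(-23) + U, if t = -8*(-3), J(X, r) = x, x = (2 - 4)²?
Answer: -552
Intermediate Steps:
x = 4 (x = (-2)² = 4)
J(X, r) = 4
U = 0 (U = (13 + 4)*(4 - 4) = 17*0 = 0)
t = 24
t*(-23) + U = 24*(-23) + 0 = -552 + 0 = -552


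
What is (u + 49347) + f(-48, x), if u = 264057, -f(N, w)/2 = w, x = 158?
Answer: 313088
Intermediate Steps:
f(N, w) = -2*w
(u + 49347) + f(-48, x) = (264057 + 49347) - 2*158 = 313404 - 316 = 313088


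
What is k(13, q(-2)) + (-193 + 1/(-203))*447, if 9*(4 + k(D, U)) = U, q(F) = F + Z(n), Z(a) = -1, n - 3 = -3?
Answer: -52543019/609 ≈ -86278.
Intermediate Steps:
n = 0 (n = 3 - 3 = 0)
q(F) = -1 + F (q(F) = F - 1 = -1 + F)
k(D, U) = -4 + U/9
k(13, q(-2)) + (-193 + 1/(-203))*447 = (-4 + (-1 - 2)/9) + (-193 + 1/(-203))*447 = (-4 + (⅑)*(-3)) + (-193 - 1/203)*447 = (-4 - ⅓) - 39180/203*447 = -13/3 - 17513460/203 = -52543019/609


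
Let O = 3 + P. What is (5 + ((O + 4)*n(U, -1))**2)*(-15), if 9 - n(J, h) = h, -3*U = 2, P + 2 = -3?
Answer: -6075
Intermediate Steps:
P = -5 (P = -2 - 3 = -5)
U = -2/3 (U = -1/3*2 = -2/3 ≈ -0.66667)
n(J, h) = 9 - h
O = -2 (O = 3 - 5 = -2)
(5 + ((O + 4)*n(U, -1))**2)*(-15) = (5 + ((-2 + 4)*(9 - 1*(-1)))**2)*(-15) = (5 + (2*(9 + 1))**2)*(-15) = (5 + (2*10)**2)*(-15) = (5 + 20**2)*(-15) = (5 + 400)*(-15) = 405*(-15) = -6075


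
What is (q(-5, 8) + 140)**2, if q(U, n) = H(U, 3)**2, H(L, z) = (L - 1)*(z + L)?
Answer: 80656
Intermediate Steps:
H(L, z) = (-1 + L)*(L + z)
q(U, n) = (-3 + U**2 + 2*U)**2 (q(U, n) = (U**2 - U - 1*3 + U*3)**2 = (U**2 - U - 3 + 3*U)**2 = (-3 + U**2 + 2*U)**2)
(q(-5, 8) + 140)**2 = ((-3 + (-5)**2 + 2*(-5))**2 + 140)**2 = ((-3 + 25 - 10)**2 + 140)**2 = (12**2 + 140)**2 = (144 + 140)**2 = 284**2 = 80656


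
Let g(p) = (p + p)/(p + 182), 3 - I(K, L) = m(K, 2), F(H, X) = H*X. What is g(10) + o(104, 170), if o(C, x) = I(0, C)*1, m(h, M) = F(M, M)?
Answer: -43/48 ≈ -0.89583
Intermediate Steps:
m(h, M) = M² (m(h, M) = M*M = M²)
I(K, L) = -1 (I(K, L) = 3 - 1*2² = 3 - 1*4 = 3 - 4 = -1)
g(p) = 2*p/(182 + p) (g(p) = (2*p)/(182 + p) = 2*p/(182 + p))
o(C, x) = -1 (o(C, x) = -1*1 = -1)
g(10) + o(104, 170) = 2*10/(182 + 10) - 1 = 2*10/192 - 1 = 2*10*(1/192) - 1 = 5/48 - 1 = -43/48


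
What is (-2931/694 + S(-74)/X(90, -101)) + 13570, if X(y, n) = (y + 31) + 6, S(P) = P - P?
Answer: 9414649/694 ≈ 13566.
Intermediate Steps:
S(P) = 0
X(y, n) = 37 + y (X(y, n) = (31 + y) + 6 = 37 + y)
(-2931/694 + S(-74)/X(90, -101)) + 13570 = (-2931/694 + 0/(37 + 90)) + 13570 = (-2931*1/694 + 0/127) + 13570 = (-2931/694 + 0*(1/127)) + 13570 = (-2931/694 + 0) + 13570 = -2931/694 + 13570 = 9414649/694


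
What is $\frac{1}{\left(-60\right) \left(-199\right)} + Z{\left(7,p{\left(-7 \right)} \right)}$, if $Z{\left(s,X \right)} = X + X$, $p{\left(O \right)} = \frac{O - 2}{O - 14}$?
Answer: $\frac{71647}{83580} \approx 0.85723$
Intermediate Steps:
$p{\left(O \right)} = \frac{-2 + O}{-14 + O}$
$Z{\left(s,X \right)} = 2 X$
$\frac{1}{\left(-60\right) \left(-199\right)} + Z{\left(7,p{\left(-7 \right)} \right)} = \frac{1}{\left(-60\right) \left(-199\right)} + 2 \frac{-2 - 7}{-14 - 7} = \frac{1}{11940} + 2 \frac{1}{-21} \left(-9\right) = \frac{1}{11940} + 2 \left(\left(- \frac{1}{21}\right) \left(-9\right)\right) = \frac{1}{11940} + 2 \cdot \frac{3}{7} = \frac{1}{11940} + \frac{6}{7} = \frac{71647}{83580}$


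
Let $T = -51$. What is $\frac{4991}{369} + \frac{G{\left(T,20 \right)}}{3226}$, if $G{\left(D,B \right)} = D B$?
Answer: $\frac{7862293}{595197} \approx 13.21$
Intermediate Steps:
$G{\left(D,B \right)} = B D$
$\frac{4991}{369} + \frac{G{\left(T,20 \right)}}{3226} = \frac{4991}{369} + \frac{20 \left(-51\right)}{3226} = 4991 \cdot \frac{1}{369} - \frac{510}{1613} = \frac{4991}{369} - \frac{510}{1613} = \frac{7862293}{595197}$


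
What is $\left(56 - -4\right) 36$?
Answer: $2160$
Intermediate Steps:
$\left(56 - -4\right) 36 = \left(56 + 4\right) 36 = 60 \cdot 36 = 2160$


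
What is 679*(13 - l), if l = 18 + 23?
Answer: -19012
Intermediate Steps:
l = 41
679*(13 - l) = 679*(13 - 1*41) = 679*(13 - 41) = 679*(-28) = -19012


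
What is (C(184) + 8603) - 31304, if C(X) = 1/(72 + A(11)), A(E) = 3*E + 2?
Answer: -2429006/107 ≈ -22701.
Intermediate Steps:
A(E) = 2 + 3*E
C(X) = 1/107 (C(X) = 1/(72 + (2 + 3*11)) = 1/(72 + (2 + 33)) = 1/(72 + 35) = 1/107)
(C(184) + 8603) - 31304 = (1/107 + 8603) - 31304 = 920522/107 - 31304 = -2429006/107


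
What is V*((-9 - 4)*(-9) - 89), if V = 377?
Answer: 10556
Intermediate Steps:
V*((-9 - 4)*(-9) - 89) = 377*((-9 - 4)*(-9) - 89) = 377*(-13*(-9) - 89) = 377*(117 - 89) = 377*28 = 10556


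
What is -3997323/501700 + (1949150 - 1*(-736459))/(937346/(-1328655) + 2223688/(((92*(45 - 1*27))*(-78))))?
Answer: -9635314481299961573211/64292631069716900 ≈ -1.4987e+5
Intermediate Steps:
-3997323/501700 + (1949150 - 1*(-736459))/(937346/(-1328655) + 2223688/(((92*(45 - 1*27))*(-78)))) = -3997323*1/501700 + (1949150 + 736459)/(937346*(-1/1328655) + 2223688/(((92*(45 - 27))*(-78)))) = -3997323/501700 + 2685609/(-937346/1328655 + 2223688/(((92*18)*(-78)))) = -3997323/501700 + 2685609/(-937346/1328655 + 2223688/((1656*(-78)))) = -3997323/501700 + 2685609/(-937346/1328655 + 2223688/(-129168)) = -3997323/501700 + 2685609/(-937346/1328655 + 2223688*(-1/129168)) = -3997323/501700 + 2685609/(-937346/1328655 - 277961/16146) = -3997323/501700 + 2685609/(-128149553657/7150821210) = -3997323/501700 + 2685609*(-7150821210/128149553657) = -3997323/501700 - 19204309798966890/128149553657 = -9635314481299961573211/64292631069716900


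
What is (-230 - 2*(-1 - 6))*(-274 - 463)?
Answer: 159192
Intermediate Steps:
(-230 - 2*(-1 - 6))*(-274 - 463) = (-230 - 2*(-7))*(-737) = (-230 + 14)*(-737) = -216*(-737) = 159192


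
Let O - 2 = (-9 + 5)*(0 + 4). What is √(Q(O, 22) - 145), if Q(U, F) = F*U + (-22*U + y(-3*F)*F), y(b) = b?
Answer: I*√1597 ≈ 39.962*I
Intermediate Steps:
O = -14 (O = 2 + (-9 + 5)*(0 + 4) = 2 - 4*4 = 2 - 16 = -14)
Q(U, F) = -22*U - 3*F² + F*U (Q(U, F) = F*U + (-22*U + (-3*F)*F) = F*U + (-22*U - 3*F²) = -22*U - 3*F² + F*U)
√(Q(O, 22) - 145) = √((-22*(-14) - 3*22² + 22*(-14)) - 145) = √((308 - 3*484 - 308) - 145) = √((308 - 1452 - 308) - 145) = √(-1452 - 145) = √(-1597) = I*√1597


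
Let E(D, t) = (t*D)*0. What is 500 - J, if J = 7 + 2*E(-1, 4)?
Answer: 493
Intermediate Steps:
E(D, t) = 0 (E(D, t) = (D*t)*0 = 0)
J = 7 (J = 7 + 2*0 = 7 + 0 = 7)
500 - J = 500 - 1*7 = 500 - 7 = 493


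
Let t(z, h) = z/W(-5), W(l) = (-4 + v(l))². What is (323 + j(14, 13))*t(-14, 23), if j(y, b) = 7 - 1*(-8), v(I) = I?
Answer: -4732/81 ≈ -58.420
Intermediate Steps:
j(y, b) = 15 (j(y, b) = 7 + 8 = 15)
W(l) = (-4 + l)²
t(z, h) = z/81 (t(z, h) = z/((-4 - 5)²) = z/((-9)²) = z/81)
(323 + j(14, 13))*t(-14, 23) = (323 + 15)*((1/81)*(-14)) = 338*(-14/81) = -4732/81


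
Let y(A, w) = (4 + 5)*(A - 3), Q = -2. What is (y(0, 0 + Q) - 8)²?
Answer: 1225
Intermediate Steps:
y(A, w) = -27 + 9*A (y(A, w) = 9*(-3 + A) = -27 + 9*A)
(y(0, 0 + Q) - 8)² = ((-27 + 9*0) - 8)² = ((-27 + 0) - 8)² = (-27 - 8)² = (-35)² = 1225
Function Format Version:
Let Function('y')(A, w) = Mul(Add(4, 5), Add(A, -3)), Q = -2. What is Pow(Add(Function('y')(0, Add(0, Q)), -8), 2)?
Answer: 1225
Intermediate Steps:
Function('y')(A, w) = Add(-27, Mul(9, A)) (Function('y')(A, w) = Mul(9, Add(-3, A)) = Add(-27, Mul(9, A)))
Pow(Add(Function('y')(0, Add(0, Q)), -8), 2) = Pow(Add(Add(-27, Mul(9, 0)), -8), 2) = Pow(Add(Add(-27, 0), -8), 2) = Pow(Add(-27, -8), 2) = Pow(-35, 2) = 1225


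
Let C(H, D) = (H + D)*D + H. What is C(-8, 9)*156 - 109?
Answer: 47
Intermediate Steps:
C(H, D) = H + D*(D + H) (C(H, D) = (D + H)*D + H = D*(D + H) + H = H + D*(D + H))
C(-8, 9)*156 - 109 = (-8 + 9² + 9*(-8))*156 - 109 = (-8 + 81 - 72)*156 - 109 = 1*156 - 109 = 156 - 109 = 47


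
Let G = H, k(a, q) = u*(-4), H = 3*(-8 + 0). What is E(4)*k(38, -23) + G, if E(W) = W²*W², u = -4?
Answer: 4072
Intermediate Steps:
E(W) = W⁴
H = -24 (H = 3*(-8) = -24)
k(a, q) = 16 (k(a, q) = -4*(-4) = 16)
G = -24
E(4)*k(38, -23) + G = 4⁴*16 - 24 = 256*16 - 24 = 4096 - 24 = 4072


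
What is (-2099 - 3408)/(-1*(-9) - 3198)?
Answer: 5507/3189 ≈ 1.7269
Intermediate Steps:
(-2099 - 3408)/(-1*(-9) - 3198) = -5507/(9 - 3198) = -5507/(-3189) = -5507*(-1/3189) = 5507/3189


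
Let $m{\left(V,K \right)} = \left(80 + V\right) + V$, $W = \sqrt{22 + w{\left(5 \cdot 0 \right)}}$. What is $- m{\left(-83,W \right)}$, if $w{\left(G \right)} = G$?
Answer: $86$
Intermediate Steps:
$W = \sqrt{22}$ ($W = \sqrt{22 + 5 \cdot 0} = \sqrt{22 + 0} = \sqrt{22} \approx 4.6904$)
$m{\left(V,K \right)} = 80 + 2 V$
$- m{\left(-83,W \right)} = - (80 + 2 \left(-83\right)) = - (80 - 166) = \left(-1\right) \left(-86\right) = 86$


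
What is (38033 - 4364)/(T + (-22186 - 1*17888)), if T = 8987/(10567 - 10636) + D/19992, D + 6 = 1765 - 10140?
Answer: -303559704/362485265 ≈ -0.83744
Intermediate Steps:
D = -8381 (D = -6 + (1765 - 10140) = -6 - 8375 = -8381)
T = -1178081/9016 (T = 8987/(10567 - 10636) - 8381/19992 = 8987/(-69) - 8381*1/19992 = 8987*(-1/69) - 493/1176 = -8987/69 - 493/1176 = -1178081/9016 ≈ -130.67)
(38033 - 4364)/(T + (-22186 - 1*17888)) = (38033 - 4364)/(-1178081/9016 + (-22186 - 1*17888)) = 33669/(-1178081/9016 + (-22186 - 17888)) = 33669/(-1178081/9016 - 40074) = 33669/(-362485265/9016) = 33669*(-9016/362485265) = -303559704/362485265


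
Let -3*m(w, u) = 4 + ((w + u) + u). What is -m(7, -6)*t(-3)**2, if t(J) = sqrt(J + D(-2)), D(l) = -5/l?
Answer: 1/6 ≈ 0.16667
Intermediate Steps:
t(J) = sqrt(5/2 + J) (t(J) = sqrt(J - 5/(-2)) = sqrt(J - 5*(-1/2)) = sqrt(J + 5/2) = sqrt(5/2 + J))
m(w, u) = -4/3 - 2*u/3 - w/3 (m(w, u) = -(4 + ((w + u) + u))/3 = -(4 + ((u + w) + u))/3 = -(4 + (w + 2*u))/3 = -(4 + w + 2*u)/3 = -4/3 - 2*u/3 - w/3)
-m(7, -6)*t(-3)**2 = -(-4/3 - 2/3*(-6) - 1/3*7)*(sqrt(10 + 4*(-3))/2)**2 = -(-4/3 + 4 - 7/3)*(sqrt(10 - 12)/2)**2 = -(sqrt(-2)/2)**2/3 = -((I*sqrt(2))/2)**2/3 = -(I*sqrt(2)/2)**2/3 = -(-1)/(3*2) = -1*(-1/6) = 1/6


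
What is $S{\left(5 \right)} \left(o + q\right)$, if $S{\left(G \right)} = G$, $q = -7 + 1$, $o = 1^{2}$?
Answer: $-25$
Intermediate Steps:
$o = 1$
$q = -6$
$S{\left(5 \right)} \left(o + q\right) = 5 \left(1 - 6\right) = 5 \left(-5\right) = -25$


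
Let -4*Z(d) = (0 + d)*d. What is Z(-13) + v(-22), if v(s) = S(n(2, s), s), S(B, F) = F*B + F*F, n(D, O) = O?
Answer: 3703/4 ≈ 925.75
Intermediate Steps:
S(B, F) = F² + B*F (S(B, F) = B*F + F² = F² + B*F)
v(s) = 2*s² (v(s) = s*(s + s) = s*(2*s) = 2*s²)
Z(d) = -d²/4 (Z(d) = -(0 + d)*d/4 = -d*d/4 = -d²/4)
Z(-13) + v(-22) = -¼*(-13)² + 2*(-22)² = -¼*169 + 2*484 = -169/4 + 968 = 3703/4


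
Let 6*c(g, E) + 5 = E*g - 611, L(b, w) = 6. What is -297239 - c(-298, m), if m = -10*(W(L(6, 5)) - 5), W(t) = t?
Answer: -297633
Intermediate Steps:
m = -10 (m = -10*(6 - 5) = -10*1 = -10)
c(g, E) = -308/3 + E*g/6 (c(g, E) = -5/6 + (E*g - 611)/6 = -5/6 + (-611 + E*g)/6 = -5/6 + (-611/6 + E*g/6) = -308/3 + E*g/6)
-297239 - c(-298, m) = -297239 - (-308/3 + (1/6)*(-10)*(-298)) = -297239 - (-308/3 + 1490/3) = -297239 - 1*394 = -297239 - 394 = -297633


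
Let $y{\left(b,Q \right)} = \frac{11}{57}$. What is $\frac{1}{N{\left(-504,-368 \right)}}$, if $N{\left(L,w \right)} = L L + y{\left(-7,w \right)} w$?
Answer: $\frac{57}{14474864} \approx 3.9379 \cdot 10^{-6}$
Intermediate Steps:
$y{\left(b,Q \right)} = \frac{11}{57}$ ($y{\left(b,Q \right)} = 11 \cdot \frac{1}{57} = \frac{11}{57}$)
$N{\left(L,w \right)} = L^{2} + \frac{11 w}{57}$ ($N{\left(L,w \right)} = L L + \frac{11 w}{57} = L^{2} + \frac{11 w}{57}$)
$\frac{1}{N{\left(-504,-368 \right)}} = \frac{1}{\left(-504\right)^{2} + \frac{11}{57} \left(-368\right)} = \frac{1}{254016 - \frac{4048}{57}} = \frac{1}{\frac{14474864}{57}} = \frac{57}{14474864}$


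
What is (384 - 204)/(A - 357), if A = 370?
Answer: 180/13 ≈ 13.846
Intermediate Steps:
(384 - 204)/(A - 357) = (384 - 204)/(370 - 357) = 180/13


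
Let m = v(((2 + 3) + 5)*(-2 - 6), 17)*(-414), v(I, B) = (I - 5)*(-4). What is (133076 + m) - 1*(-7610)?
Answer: -74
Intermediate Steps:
v(I, B) = 20 - 4*I (v(I, B) = (-5 + I)*(-4) = 20 - 4*I)
m = -140760 (m = (20 - 4*((2 + 3) + 5)*(-2 - 6))*(-414) = (20 - 4*(5 + 5)*(-8))*(-414) = (20 - 40*(-8))*(-414) = (20 - 4*(-80))*(-414) = (20 + 320)*(-414) = 340*(-414) = -140760)
(133076 + m) - 1*(-7610) = (133076 - 140760) - 1*(-7610) = -7684 + 7610 = -74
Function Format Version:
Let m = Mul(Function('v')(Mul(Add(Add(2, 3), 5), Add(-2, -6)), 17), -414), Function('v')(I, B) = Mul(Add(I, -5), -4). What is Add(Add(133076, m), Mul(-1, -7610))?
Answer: -74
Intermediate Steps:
Function('v')(I, B) = Add(20, Mul(-4, I)) (Function('v')(I, B) = Mul(Add(-5, I), -4) = Add(20, Mul(-4, I)))
m = -140760 (m = Mul(Add(20, Mul(-4, Mul(Add(Add(2, 3), 5), Add(-2, -6)))), -414) = Mul(Add(20, Mul(-4, Mul(Add(5, 5), -8))), -414) = Mul(Add(20, Mul(-4, Mul(10, -8))), -414) = Mul(Add(20, Mul(-4, -80)), -414) = Mul(Add(20, 320), -414) = Mul(340, -414) = -140760)
Add(Add(133076, m), Mul(-1, -7610)) = Add(Add(133076, -140760), Mul(-1, -7610)) = Add(-7684, 7610) = -74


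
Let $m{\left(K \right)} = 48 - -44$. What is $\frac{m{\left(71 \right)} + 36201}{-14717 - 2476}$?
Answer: $- \frac{36293}{17193} \approx -2.1109$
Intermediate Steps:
$m{\left(K \right)} = 92$ ($m{\left(K \right)} = 48 + 44 = 92$)
$\frac{m{\left(71 \right)} + 36201}{-14717 - 2476} = \frac{92 + 36201}{-14717 - 2476} = \frac{36293}{-17193} = 36293 \left(- \frac{1}{17193}\right) = - \frac{36293}{17193}$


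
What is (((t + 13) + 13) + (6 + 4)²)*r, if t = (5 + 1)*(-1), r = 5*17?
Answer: 10200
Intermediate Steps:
r = 85
t = -6 (t = 6*(-1) = -6)
(((t + 13) + 13) + (6 + 4)²)*r = (((-6 + 13) + 13) + (6 + 4)²)*85 = ((7 + 13) + 10²)*85 = (20 + 100)*85 = 120*85 = 10200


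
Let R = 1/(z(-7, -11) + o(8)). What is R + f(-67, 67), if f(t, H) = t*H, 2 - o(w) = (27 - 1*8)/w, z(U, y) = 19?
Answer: -668853/149 ≈ -4488.9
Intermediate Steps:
o(w) = 2 - 19/w (o(w) = 2 - (27 - 1*8)/w = 2 - (27 - 8)/w = 2 - 19/w)
f(t, H) = H*t
R = 8/149 (R = 1/(19 + (2 - 19/8)) = 1/(19 - 3/8) = 1/(149/8) = 8/149 ≈ 0.053691)
R + f(-67, 67) = 8/149 + 67*(-67) = 8/149 - 4489 = -668853/149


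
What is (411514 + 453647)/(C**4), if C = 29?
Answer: 865161/707281 ≈ 1.2232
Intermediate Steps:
(411514 + 453647)/(C**4) = (411514 + 453647)/(29**4) = 865161/707281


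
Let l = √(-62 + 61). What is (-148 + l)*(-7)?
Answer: 1036 - 7*I ≈ 1036.0 - 7.0*I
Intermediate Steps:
l = I (l = √(-1) = I ≈ 1.0*I)
(-148 + l)*(-7) = (-148 + I)*(-7) = 1036 - 7*I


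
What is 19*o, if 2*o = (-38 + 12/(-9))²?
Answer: 132278/9 ≈ 14698.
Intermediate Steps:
o = 6962/9 (o = (-38 + 12/(-9))²/2 = (-38 + 12*(-⅑))²/2 = (-38 - 4/3)²/2 = (-118/3)²/2 = (½)*(13924/9) = 6962/9 ≈ 773.56)
19*o = 19*(6962/9) = 132278/9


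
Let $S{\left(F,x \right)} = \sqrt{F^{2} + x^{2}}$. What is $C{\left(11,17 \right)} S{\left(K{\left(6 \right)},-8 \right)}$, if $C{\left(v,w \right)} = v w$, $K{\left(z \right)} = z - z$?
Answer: $1496$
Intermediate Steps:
$K{\left(z \right)} = 0$
$C{\left(11,17 \right)} S{\left(K{\left(6 \right)},-8 \right)} = 11 \cdot 17 \sqrt{0^{2} + \left(-8\right)^{2}} = 187 \sqrt{0 + 64} = 187 \sqrt{64} = 187 \cdot 8 = 1496$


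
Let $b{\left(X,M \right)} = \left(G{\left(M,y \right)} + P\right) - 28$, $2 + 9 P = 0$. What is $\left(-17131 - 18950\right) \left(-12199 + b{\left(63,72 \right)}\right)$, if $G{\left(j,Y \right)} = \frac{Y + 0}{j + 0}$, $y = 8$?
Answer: $441166396$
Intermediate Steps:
$P = - \frac{2}{9}$ ($P = - \frac{2}{9} + \frac{1}{9} \cdot 0 = - \frac{2}{9} + 0 = - \frac{2}{9} \approx -0.22222$)
$G{\left(j,Y \right)} = \frac{Y}{j}$
$b{\left(X,M \right)} = - \frac{254}{9} + \frac{8}{M}$ ($b{\left(X,M \right)} = \left(\frac{8}{M} - \frac{2}{9}\right) - 28 = \left(- \frac{2}{9} + \frac{8}{M}\right) - 28 = - \frac{254}{9} + \frac{8}{M}$)
$\left(-17131 - 18950\right) \left(-12199 + b{\left(63,72 \right)}\right) = \left(-17131 - 18950\right) \left(-12199 - \left(\frac{254}{9} - \frac{8}{72}\right)\right) = - 36081 \left(-12199 + \left(- \frac{254}{9} + 8 \cdot \frac{1}{72}\right)\right) = - 36081 \left(-12199 + \left(- \frac{254}{9} + \frac{1}{9}\right)\right) = - 36081 \left(-12199 - \frac{253}{9}\right) = \left(-36081\right) \left(- \frac{110044}{9}\right) = 441166396$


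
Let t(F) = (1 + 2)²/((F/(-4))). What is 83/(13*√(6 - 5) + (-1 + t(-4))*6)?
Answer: 83/61 ≈ 1.3607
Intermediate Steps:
t(F) = -36/F (t(F) = 3²/((F*(-¼))) = 9/((-F/4)) = 9*(-4/F) = -36/F)
83/(13*√(6 - 5) + (-1 + t(-4))*6) = 83/(13*√(6 - 5) + (-1 - 36/(-4))*6) = 83/(13*√1 + (-1 - 36*(-¼))*6) = 83/(13*1 + (-1 + 9)*6) = 83/(13 + 8*6) = 83/(13 + 48) = 83/61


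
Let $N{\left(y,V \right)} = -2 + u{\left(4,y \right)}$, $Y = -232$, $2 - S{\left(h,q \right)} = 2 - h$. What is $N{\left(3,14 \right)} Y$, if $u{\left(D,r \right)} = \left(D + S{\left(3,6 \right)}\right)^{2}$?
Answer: $-10904$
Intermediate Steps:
$S{\left(h,q \right)} = h$ ($S{\left(h,q \right)} = 2 - \left(2 - h\right) = 2 + \left(-2 + h\right) = h$)
$u{\left(D,r \right)} = \left(3 + D\right)^{2}$ ($u{\left(D,r \right)} = \left(D + 3\right)^{2} = \left(3 + D\right)^{2}$)
$N{\left(y,V \right)} = 47$ ($N{\left(y,V \right)} = -2 + \left(3 + 4\right)^{2} = -2 + 7^{2} = -2 + 49 = 47$)
$N{\left(3,14 \right)} Y = 47 \left(-232\right) = -10904$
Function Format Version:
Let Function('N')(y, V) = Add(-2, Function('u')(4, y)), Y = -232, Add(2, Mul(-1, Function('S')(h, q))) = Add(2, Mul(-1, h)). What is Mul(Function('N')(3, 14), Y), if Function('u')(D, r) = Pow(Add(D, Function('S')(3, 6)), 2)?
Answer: -10904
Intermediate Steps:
Function('S')(h, q) = h (Function('S')(h, q) = Add(2, Mul(-1, Add(2, Mul(-1, h)))) = Add(2, Add(-2, h)) = h)
Function('u')(D, r) = Pow(Add(3, D), 2) (Function('u')(D, r) = Pow(Add(D, 3), 2) = Pow(Add(3, D), 2))
Function('N')(y, V) = 47 (Function('N')(y, V) = Add(-2, Pow(Add(3, 4), 2)) = Add(-2, Pow(7, 2)) = Add(-2, 49) = 47)
Mul(Function('N')(3, 14), Y) = Mul(47, -232) = -10904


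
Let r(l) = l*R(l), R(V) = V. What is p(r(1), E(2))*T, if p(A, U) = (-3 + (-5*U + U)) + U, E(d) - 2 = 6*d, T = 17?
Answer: -765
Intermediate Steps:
r(l) = l² (r(l) = l*l = l²)
E(d) = 2 + 6*d
p(A, U) = -3 - 3*U (p(A, U) = (-3 - 4*U) + U = -3 - 3*U)
p(r(1), E(2))*T = (-3 - 3*(2 + 6*2))*17 = (-3 - 3*(2 + 12))*17 = (-3 - 3*14)*17 = (-3 - 42)*17 = -45*17 = -765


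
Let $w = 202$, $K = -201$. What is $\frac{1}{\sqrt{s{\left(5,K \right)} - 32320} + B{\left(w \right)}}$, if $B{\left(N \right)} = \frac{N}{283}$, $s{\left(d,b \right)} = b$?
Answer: $\frac{57166}{2604615173} - \frac{80089 i \sqrt{32521}}{2604615173} \approx 2.1948 \cdot 10^{-5} - 0.0055451 i$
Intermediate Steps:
$B{\left(N \right)} = \frac{N}{283}$ ($B{\left(N \right)} = N \frac{1}{283} = \frac{N}{283}$)
$\frac{1}{\sqrt{s{\left(5,K \right)} - 32320} + B{\left(w \right)}} = \frac{1}{\sqrt{-201 - 32320} + \frac{1}{283} \cdot 202} = \frac{1}{\sqrt{-32521} + \frac{202}{283}} = \frac{1}{i \sqrt{32521} + \frac{202}{283}} = \frac{1}{\frac{202}{283} + i \sqrt{32521}}$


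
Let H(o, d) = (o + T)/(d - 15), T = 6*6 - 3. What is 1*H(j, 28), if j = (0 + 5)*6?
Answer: 63/13 ≈ 4.8462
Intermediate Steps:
T = 33 (T = 36 - 3 = 33)
j = 30 (j = 5*6 = 30)
H(o, d) = (33 + o)/(-15 + d) (H(o, d) = (o + 33)/(d - 15) = (33 + o)/(-15 + d))
1*H(j, 28) = 1*((33 + 30)/(-15 + 28)) = 1*(63/13) = 63/13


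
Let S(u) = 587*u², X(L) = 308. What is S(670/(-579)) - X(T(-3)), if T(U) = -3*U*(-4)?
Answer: 160250072/335241 ≈ 478.01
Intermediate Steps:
T(U) = 12*U
S(670/(-579)) - X(T(-3)) = 587*(670/(-579))² - 1*308 = 587*(670*(-1/579))² - 308 = 587*(-670/579)² - 308 = 587*(448900/335241) - 308 = 263504300/335241 - 308 = 160250072/335241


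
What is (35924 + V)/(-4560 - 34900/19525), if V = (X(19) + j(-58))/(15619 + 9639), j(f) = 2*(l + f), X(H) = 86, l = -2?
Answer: -354327343799/44994045524 ≈ -7.8750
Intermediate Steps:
j(f) = -4 + 2*f (j(f) = 2*(-2 + f) = -4 + 2*f)
V = -17/12629 (V = (86 + (-4 + 2*(-58)))/(15619 + 9639) = (86 + (-4 - 116))/25258 = (86 - 120)*(1/25258) = -34*1/25258 = -17/12629 ≈ -0.0013461)
(35924 + V)/(-4560 - 34900/19525) = (35924 - 17/12629)/(-4560 - 34900/19525) = 453684179/(12629*(-4560 - 34900*1/19525)) = 453684179/(12629*(-4560 - 1396/781)) = 453684179/(12629*(-3562756/781)) = (453684179/12629)*(-781/3562756) = -354327343799/44994045524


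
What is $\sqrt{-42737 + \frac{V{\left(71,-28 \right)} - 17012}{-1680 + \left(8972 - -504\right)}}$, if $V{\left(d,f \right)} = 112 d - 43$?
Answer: $\frac{19 i \sqrt{1798839295}}{3898} \approx 206.73 i$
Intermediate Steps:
$V{\left(d,f \right)} = -43 + 112 d$
$\sqrt{-42737 + \frac{V{\left(71,-28 \right)} - 17012}{-1680 + \left(8972 - -504\right)}} = \sqrt{-42737 + \frac{\left(-43 + 112 \cdot 71\right) - 17012}{-1680 + \left(8972 - -504\right)}} = \sqrt{-42737 + \frac{\left(-43 + 7952\right) - 17012}{-1680 + \left(8972 + 504\right)}} = \sqrt{-42737 + \frac{7909 - 17012}{-1680 + 9476}} = \sqrt{-42737 - \frac{9103}{7796}} = \sqrt{- \frac{333186755}{7796}} = \frac{19 i \sqrt{1798839295}}{3898}$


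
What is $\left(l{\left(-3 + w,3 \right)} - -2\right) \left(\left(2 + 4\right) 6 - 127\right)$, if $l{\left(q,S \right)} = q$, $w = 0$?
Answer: $91$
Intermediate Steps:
$\left(l{\left(-3 + w,3 \right)} - -2\right) \left(\left(2 + 4\right) 6 - 127\right) = \left(\left(-3 + 0\right) - -2\right) \left(\left(2 + 4\right) 6 - 127\right) = \left(-3 + 2\right) \left(6 \cdot 6 - 127\right) = - (36 - 127) = \left(-1\right) \left(-91\right) = 91$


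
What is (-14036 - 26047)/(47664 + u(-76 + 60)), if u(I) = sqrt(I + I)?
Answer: -119407257/141991058 + 40083*I*sqrt(2)/567964232 ≈ -0.84095 + 9.9805e-5*I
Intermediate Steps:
u(I) = sqrt(2)*sqrt(I) (u(I) = sqrt(2*I) = sqrt(2)*sqrt(I))
(-14036 - 26047)/(47664 + u(-76 + 60)) = (-14036 - 26047)/(47664 + sqrt(2)*sqrt(-76 + 60)) = -40083/(47664 + sqrt(2)*sqrt(-16)) = -40083/(47664 + sqrt(2)*(4*I)) = -40083/(47664 + 4*I*sqrt(2))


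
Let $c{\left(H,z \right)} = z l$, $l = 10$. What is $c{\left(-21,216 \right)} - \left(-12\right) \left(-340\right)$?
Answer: $-1920$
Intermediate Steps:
$c{\left(H,z \right)} = 10 z$ ($c{\left(H,z \right)} = z 10 = 10 z$)
$c{\left(-21,216 \right)} - \left(-12\right) \left(-340\right) = 10 \cdot 216 - \left(-12\right) \left(-340\right) = 2160 - 4080 = -1920$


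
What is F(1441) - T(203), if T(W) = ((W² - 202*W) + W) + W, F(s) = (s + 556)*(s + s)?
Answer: 5754745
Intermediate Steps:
F(s) = 2*s*(556 + s) (F(s) = (556 + s)*(2*s) = 2*s*(556 + s))
T(W) = W² - 200*W (T(W) = (W² - 201*W) + W = W² - 200*W)
F(1441) - T(203) = 2*1441*(556 + 1441) - 203*(-200 + 203) = 2*1441*1997 - 203*3 = 5755354 - 1*609 = 5755354 - 609 = 5754745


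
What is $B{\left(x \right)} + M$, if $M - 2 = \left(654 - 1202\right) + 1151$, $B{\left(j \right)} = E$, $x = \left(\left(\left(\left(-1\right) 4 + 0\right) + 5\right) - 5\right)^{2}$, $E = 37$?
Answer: $642$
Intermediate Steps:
$x = 16$ ($x = \left(\left(\left(-4 + 0\right) + 5\right) - 5\right)^{2} = \left(\left(-4 + 5\right) - 5\right)^{2} = \left(1 - 5\right)^{2} = \left(-4\right)^{2} = 16$)
$B{\left(j \right)} = 37$
$M = 605$ ($M = 2 + \left(\left(654 - 1202\right) + 1151\right) = 2 + \left(-548 + 1151\right) = 2 + 603 = 605$)
$B{\left(x \right)} + M = 37 + 605 = 642$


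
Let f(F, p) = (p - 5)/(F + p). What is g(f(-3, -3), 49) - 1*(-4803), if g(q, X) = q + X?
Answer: 14560/3 ≈ 4853.3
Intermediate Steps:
f(F, p) = (-5 + p)/(F + p)
g(q, X) = X + q
g(f(-3, -3), 49) - 1*(-4803) = (49 + (-5 - 3)/(-3 - 3)) - 1*(-4803) = (49 - 8/(-6)) + 4803 = (49 - ⅙*(-8)) + 4803 = (49 + 4/3) + 4803 = 151/3 + 4803 = 14560/3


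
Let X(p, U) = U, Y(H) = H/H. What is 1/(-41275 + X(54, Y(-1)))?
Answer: -1/41274 ≈ -2.4228e-5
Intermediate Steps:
Y(H) = 1
1/(-41275 + X(54, Y(-1))) = 1/(-41275 + 1) = 1/(-41274) = -1/41274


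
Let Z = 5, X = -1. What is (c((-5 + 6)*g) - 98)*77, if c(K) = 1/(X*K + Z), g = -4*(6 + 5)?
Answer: -52811/7 ≈ -7544.4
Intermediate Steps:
g = -44 (g = -4*11 = -44)
c(K) = 1/(5 - K) (c(K) = 1/(-K + 5) = 1/(5 - K))
(c((-5 + 6)*g) - 98)*77 = (1/(5 - (-5 + 6)*(-44)) - 98)*77 = (1/(5 - (-44)) - 98)*77 = (1/(5 - 1*(-44)) - 98)*77 = (1/(5 + 44) - 98)*77 = (1/49 - 98)*77 = -4801/49*77 = -52811/7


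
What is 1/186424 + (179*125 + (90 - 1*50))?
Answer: 4178693961/186424 ≈ 22415.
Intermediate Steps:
1/186424 + (179*125 + (90 - 1*50)) = 1/186424 + (22375 + (90 - 50)) = 1/186424 + (22375 + 40) = 1/186424 + 22415 = 4178693961/186424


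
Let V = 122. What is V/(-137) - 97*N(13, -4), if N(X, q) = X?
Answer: -172879/137 ≈ -1261.9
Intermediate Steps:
V/(-137) - 97*N(13, -4) = 122/(-137) - 97*13 = 122*(-1/137) - 1261 = -122/137 - 1261 = -172879/137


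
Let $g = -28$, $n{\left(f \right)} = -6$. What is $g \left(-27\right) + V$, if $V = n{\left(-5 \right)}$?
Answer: $750$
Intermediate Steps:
$V = -6$
$g \left(-27\right) + V = \left(-28\right) \left(-27\right) - 6 = 756 - 6 = 750$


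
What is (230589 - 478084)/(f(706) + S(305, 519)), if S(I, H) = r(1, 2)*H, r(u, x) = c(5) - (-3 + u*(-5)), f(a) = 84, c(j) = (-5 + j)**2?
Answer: -247495/4236 ≈ -58.427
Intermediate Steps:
r(u, x) = 3 + 5*u (r(u, x) = (-5 + 5)**2 - (-3 + u*(-5)) = 0**2 - (-3 - 5*u) = 0 + (3 + 5*u) = 3 + 5*u)
S(I, H) = 8*H (S(I, H) = (3 + 5*1)*H = (3 + 5)*H = 8*H)
(230589 - 478084)/(f(706) + S(305, 519)) = (230589 - 478084)/(84 + 8*519) = -247495/(84 + 4152) = -247495/4236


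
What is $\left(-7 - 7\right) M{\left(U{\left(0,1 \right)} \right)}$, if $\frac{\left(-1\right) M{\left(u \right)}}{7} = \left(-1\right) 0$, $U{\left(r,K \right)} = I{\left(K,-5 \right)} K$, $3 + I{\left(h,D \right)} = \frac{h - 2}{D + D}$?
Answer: $0$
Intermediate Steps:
$I{\left(h,D \right)} = -3 + \frac{-2 + h}{2 D}$ ($I{\left(h,D \right)} = -3 + \frac{h - 2}{D + D} = -3 + \frac{-2 + h}{2 D}$)
$U{\left(r,K \right)} = K \left(- \frac{14}{5} - \frac{K}{10}\right)$ ($U{\left(r,K \right)} = \frac{-2 + K - -30}{2 \left(-5\right)} K = \frac{1}{2} \left(- \frac{1}{5}\right) \left(-2 + K + 30\right) K = \frac{1}{2} \left(- \frac{1}{5}\right) \left(28 + K\right) K = \left(- \frac{14}{5} - \frac{K}{10}\right) K = K \left(- \frac{14}{5} - \frac{K}{10}\right)$)
$M{\left(u \right)} = 0$ ($M{\left(u \right)} = - 7 \left(\left(-1\right) 0\right) = \left(-7\right) 0 = 0$)
$\left(-7 - 7\right) M{\left(U{\left(0,1 \right)} \right)} = \left(-7 - 7\right) 0 = \left(-14\right) 0 = 0$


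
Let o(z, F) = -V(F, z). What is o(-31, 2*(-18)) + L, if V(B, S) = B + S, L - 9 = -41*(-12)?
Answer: 568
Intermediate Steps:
L = 501 (L = 9 - 41*(-12) = 9 + 492 = 501)
o(z, F) = -F - z (o(z, F) = -(F + z) = -F - z)
o(-31, 2*(-18)) + L = (-2*(-18) - 1*(-31)) + 501 = (-1*(-36) + 31) + 501 = (36 + 31) + 501 = 67 + 501 = 568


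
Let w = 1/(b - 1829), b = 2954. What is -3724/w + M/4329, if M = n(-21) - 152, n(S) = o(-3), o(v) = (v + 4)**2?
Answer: -18136345651/4329 ≈ -4.1895e+6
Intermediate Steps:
o(v) = (4 + v)**2
n(S) = 1 (n(S) = (4 - 3)**2 = 1**2 = 1)
M = -151 (M = 1 - 152 = -151)
w = 1/1125 (w = 1/(2954 - 1829) = 1/1125 ≈ 0.00088889)
-3724/w + M/4329 = -3724/1/1125 - 151/4329 = -3724*1125 - 151*1/4329 = -4189500 - 151/4329 = -18136345651/4329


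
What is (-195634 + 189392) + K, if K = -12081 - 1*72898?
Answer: -91221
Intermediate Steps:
K = -84979 (K = -12081 - 72898 = -84979)
(-195634 + 189392) + K = (-195634 + 189392) - 84979 = -6242 - 84979 = -91221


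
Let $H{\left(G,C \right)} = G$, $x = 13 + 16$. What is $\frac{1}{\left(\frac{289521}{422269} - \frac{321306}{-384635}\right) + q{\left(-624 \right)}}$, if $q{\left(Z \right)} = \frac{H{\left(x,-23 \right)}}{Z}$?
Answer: $\frac{101349728572560}{149441219577341} \approx 0.67819$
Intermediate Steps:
$x = 29$
$q{\left(Z \right)} = \frac{29}{Z}$
$\frac{1}{\left(\frac{289521}{422269} - \frac{321306}{-384635}\right) + q{\left(-624 \right)}} = \frac{1}{\left(\frac{289521}{422269} - \frac{321306}{-384635}\right) + \frac{29}{-624}} = \frac{1}{\left(289521 \cdot \frac{1}{422269} - - \frac{321306}{384635}\right) + 29 \left(- \frac{1}{624}\right)} = \frac{1}{\left(\frac{289521}{422269} + \frac{321306}{384635}\right) - \frac{29}{624}} = \frac{1}{\frac{247037473149}{162419436815} - \frac{29}{624}} = \frac{1}{\frac{149441219577341}{101349728572560}} = \frac{101349728572560}{149441219577341}$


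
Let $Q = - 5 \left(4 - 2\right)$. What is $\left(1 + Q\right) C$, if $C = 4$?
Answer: $-36$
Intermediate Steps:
$Q = -10$ ($Q = \left(-5\right) 2 = -10$)
$\left(1 + Q\right) C = \left(1 - 10\right) 4 = \left(-9\right) 4 = -36$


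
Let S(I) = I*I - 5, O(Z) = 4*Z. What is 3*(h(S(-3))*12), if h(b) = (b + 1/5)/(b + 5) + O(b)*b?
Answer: 11604/5 ≈ 2320.8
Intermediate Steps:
S(I) = -5 + I² (S(I) = I² - 5 = -5 + I²)
h(b) = 4*b² + (⅕ + b)/(5 + b) (h(b) = (b + 1/5)/(b + 5) + (4*b)*b = (b + ⅕)/(5 + b) + 4*b² = (⅕ + b)/(5 + b) + 4*b² = 4*b² + (⅕ + b)/(5 + b))
3*(h(S(-3))*12) = 3*(((⅕ + (-5 + (-3)²) + 4*(-5 + (-3)²)³ + 20*(-5 + (-3)²)²)/(5 + (-5 + (-3)²)))*12) = 3*(((⅕ + (-5 + 9) + 4*(-5 + 9)³ + 20*(-5 + 9)²)/(5 + (-5 + 9)))*12) = 3*(((⅕ + 4 + 4*4³ + 20*4²)/(5 + 4))*12) = 3*(((⅕ + 4 + 4*64 + 20*16)/9)*12) = 3*(((⅕ + 4 + 256 + 320)/9)*12) = 3*(((⅑)*(2901/5))*12) = 3*((967/15)*12) = 3*(3868/5) = 11604/5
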